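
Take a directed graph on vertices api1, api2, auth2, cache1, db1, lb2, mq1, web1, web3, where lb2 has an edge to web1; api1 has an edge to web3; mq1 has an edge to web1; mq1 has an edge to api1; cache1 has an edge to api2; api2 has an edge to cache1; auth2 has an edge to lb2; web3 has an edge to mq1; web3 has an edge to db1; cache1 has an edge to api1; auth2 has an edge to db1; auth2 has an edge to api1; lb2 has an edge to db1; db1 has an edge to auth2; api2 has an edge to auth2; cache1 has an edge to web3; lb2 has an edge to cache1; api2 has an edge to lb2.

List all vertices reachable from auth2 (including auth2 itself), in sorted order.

api1, api2, auth2, cache1, db1, lb2, mq1, web1, web3

Start at auth2.
Its neighbours: api1, db1, lb2.
Then their neighbours: cache1, web1, web3.
Then next layer: api2, mq1.
Every vertex is now reached.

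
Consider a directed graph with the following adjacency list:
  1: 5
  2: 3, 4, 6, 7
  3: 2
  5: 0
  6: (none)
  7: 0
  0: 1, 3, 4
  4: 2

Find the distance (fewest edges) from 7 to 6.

Distance 0: 7.
Distance 1: 0.
Distance 2: 1, 3, 4.
Distance 3: 2, 5.
Distance 4: 6 — contains 6.

4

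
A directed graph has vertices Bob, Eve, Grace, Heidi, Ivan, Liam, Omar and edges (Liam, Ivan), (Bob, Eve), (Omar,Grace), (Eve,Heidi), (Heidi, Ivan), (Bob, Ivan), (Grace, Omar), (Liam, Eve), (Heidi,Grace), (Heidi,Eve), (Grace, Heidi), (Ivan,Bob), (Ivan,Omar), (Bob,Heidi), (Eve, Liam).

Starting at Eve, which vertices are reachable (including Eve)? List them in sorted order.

Bob, Eve, Grace, Heidi, Ivan, Liam, Omar

Start at Eve.
Its neighbours: Heidi, Liam.
Then their neighbours: Grace, Ivan.
Then next layer: Bob, Omar.
Every vertex is now reached.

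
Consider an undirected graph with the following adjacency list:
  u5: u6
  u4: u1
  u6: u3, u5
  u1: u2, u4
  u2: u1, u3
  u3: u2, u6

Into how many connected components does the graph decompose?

1

From u1: component {u1, u2, u3, u4, u5, u6}.
That's 1 component.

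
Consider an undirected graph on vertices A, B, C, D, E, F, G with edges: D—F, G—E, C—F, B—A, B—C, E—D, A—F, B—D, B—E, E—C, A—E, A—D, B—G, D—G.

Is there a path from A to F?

Explore from A.
Distance 1: reach B, D, E, F.
Found F.

Yes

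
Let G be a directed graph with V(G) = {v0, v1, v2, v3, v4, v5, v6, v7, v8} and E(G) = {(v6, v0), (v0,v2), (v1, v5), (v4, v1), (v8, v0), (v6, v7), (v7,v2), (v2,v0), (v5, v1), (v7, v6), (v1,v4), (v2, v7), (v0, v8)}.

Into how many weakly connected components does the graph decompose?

From v0: component {v0, v2, v6, v7, v8}.
From v1: component {v1, v4, v5}.
From v3: component {v3}.
That's 3 components.

3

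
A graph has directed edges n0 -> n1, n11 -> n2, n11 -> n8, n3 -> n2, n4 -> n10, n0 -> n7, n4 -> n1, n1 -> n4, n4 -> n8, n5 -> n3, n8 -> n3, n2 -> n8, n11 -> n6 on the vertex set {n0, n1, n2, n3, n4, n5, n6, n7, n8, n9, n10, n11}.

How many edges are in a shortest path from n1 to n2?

4

Distance 0: n1.
Distance 1: n4.
Distance 2: n8, n10.
Distance 3: n3.
Distance 4: n2 — contains n2.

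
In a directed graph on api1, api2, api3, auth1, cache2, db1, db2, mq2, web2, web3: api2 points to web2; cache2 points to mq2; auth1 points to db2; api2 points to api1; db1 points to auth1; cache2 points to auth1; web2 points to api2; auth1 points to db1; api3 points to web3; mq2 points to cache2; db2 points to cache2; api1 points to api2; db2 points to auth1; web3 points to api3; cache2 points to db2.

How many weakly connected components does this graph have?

3

From api1: component {api1, api2, web2}.
From api3: component {api3, web3}.
From auth1: component {auth1, cache2, db1, db2, mq2}.
That's 3 components.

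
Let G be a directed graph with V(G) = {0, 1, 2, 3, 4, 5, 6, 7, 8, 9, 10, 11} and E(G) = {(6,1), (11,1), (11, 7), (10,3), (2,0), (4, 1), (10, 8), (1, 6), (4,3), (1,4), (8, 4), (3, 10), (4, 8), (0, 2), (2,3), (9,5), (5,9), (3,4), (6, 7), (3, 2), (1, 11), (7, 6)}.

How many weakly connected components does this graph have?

From 0: component {0, 1, 2, 3, 4, 6, 7, 8, 10, 11}.
From 5: component {5, 9}.
That's 2 components.

2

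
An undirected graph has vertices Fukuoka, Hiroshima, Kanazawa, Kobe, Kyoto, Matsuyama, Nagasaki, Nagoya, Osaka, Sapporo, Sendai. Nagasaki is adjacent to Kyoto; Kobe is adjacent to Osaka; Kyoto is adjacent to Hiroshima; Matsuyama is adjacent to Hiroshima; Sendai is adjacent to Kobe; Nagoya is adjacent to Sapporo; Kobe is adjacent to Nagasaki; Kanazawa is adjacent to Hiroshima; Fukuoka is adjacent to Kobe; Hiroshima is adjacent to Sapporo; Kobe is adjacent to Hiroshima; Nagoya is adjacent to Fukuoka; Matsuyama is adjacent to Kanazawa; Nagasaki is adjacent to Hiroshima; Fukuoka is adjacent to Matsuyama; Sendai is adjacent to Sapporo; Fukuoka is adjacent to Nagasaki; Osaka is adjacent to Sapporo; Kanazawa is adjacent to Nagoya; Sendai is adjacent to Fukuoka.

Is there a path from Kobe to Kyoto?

Yes

Explore from Kobe.
Distance 1: reach Fukuoka, Hiroshima, Nagasaki, Osaka, Sendai.
Distance 2: reach Kanazawa, Kyoto, Matsuyama, Nagoya, Sapporo.
Found Kyoto.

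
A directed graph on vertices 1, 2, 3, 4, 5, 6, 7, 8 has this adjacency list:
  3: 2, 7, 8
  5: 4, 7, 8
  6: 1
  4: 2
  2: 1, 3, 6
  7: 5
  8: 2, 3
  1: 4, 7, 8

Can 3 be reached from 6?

Explore from 6.
Distance 1: reach 1.
Distance 2: reach 4, 7, 8.
Distance 3: reach 2, 3, 5.
Found 3.

Yes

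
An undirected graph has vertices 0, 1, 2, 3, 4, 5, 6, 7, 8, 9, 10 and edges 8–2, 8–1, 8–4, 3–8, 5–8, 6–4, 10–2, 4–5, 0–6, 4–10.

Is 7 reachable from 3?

No

Explore from 3.
Distance 1: reach 8.
Distance 2: reach 1, 2, 4, 5.
Distance 3: reach 6, 10.
Distance 4: reach 0.
The search is exhausted without reaching 7; it lies in a different component.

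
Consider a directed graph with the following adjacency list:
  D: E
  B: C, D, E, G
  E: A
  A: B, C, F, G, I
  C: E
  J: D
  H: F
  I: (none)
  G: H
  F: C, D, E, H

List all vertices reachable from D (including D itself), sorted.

Start at D.
Its neighbours: E.
Then their neighbours: A.
Then next layer: B, C, F, G, I.
Then next layer: H.
Nothing further is reachable.

A, B, C, D, E, F, G, H, I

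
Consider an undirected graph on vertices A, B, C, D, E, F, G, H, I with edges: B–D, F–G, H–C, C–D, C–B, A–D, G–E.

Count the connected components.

3

From A: component {A, B, C, D, H}.
From E: component {E, F, G}.
From I: component {I}.
That's 3 components.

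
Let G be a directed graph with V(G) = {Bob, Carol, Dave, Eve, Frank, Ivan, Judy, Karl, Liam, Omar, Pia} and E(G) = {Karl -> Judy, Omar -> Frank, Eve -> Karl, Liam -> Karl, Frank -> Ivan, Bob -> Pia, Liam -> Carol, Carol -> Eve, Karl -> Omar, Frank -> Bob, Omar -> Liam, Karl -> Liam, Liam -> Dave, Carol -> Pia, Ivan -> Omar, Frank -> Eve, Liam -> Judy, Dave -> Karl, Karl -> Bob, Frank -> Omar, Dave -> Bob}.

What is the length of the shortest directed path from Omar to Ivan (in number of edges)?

2

Distance 0: Omar.
Distance 1: Frank, Liam.
Distance 2: Bob, Carol, Dave, Eve, Ivan, Judy, Karl — contains Ivan.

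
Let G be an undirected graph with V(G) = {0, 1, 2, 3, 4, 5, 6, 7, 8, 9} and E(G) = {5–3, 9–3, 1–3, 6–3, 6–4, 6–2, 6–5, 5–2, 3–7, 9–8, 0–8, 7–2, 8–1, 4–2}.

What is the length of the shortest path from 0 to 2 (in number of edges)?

Distance 0: 0.
Distance 1: 8.
Distance 2: 1, 9.
Distance 3: 3.
Distance 4: 5, 6, 7.
Distance 5: 2, 4 — contains 2.

5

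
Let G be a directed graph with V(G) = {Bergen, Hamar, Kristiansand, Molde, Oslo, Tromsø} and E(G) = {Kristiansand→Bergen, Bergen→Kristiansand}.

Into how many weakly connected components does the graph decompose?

5

From Bergen: component {Bergen, Kristiansand}.
From Hamar: component {Hamar}.
From Molde: component {Molde}.
From Oslo: component {Oslo}.
From Tromsø: component {Tromsø}.
That's 5 components.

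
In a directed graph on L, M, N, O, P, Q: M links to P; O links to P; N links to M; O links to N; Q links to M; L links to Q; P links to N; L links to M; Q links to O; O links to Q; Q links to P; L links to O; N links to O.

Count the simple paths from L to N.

L→M→P→N
L→O→N
L→O→P→N
L→O→Q→M→P→N
L→O→Q→P→N
L→Q→M→P→N
L→Q→O→N
L→Q→O→P→N
L→Q→P→N

9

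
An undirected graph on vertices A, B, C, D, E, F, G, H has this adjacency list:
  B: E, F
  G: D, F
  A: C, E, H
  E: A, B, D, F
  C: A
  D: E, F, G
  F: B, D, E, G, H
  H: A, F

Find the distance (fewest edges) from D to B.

2

Distance 0: D.
Distance 1: E, F, G.
Distance 2: A, B, H — contains B.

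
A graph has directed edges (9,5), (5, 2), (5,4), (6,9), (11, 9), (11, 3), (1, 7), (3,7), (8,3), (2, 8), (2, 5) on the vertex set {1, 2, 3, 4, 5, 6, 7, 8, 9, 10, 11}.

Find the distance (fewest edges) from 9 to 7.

5

Distance 0: 9.
Distance 1: 5.
Distance 2: 2, 4.
Distance 3: 8.
Distance 4: 3.
Distance 5: 7 — contains 7.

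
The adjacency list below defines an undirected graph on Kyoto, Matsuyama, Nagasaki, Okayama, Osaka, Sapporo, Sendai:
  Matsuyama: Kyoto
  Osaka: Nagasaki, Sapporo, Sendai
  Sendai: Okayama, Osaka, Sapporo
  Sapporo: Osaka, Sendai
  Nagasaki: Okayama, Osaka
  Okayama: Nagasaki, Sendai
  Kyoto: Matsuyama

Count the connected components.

From Kyoto: component {Kyoto, Matsuyama}.
From Nagasaki: component {Nagasaki, Okayama, Osaka, Sapporo, Sendai}.
That's 2 components.

2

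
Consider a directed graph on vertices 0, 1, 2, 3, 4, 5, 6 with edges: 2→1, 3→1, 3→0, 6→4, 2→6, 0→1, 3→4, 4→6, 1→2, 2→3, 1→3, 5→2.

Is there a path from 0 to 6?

Yes

Explore from 0.
Distance 1: reach 1.
Distance 2: reach 2, 3.
Distance 3: reach 4, 6.
Found 6.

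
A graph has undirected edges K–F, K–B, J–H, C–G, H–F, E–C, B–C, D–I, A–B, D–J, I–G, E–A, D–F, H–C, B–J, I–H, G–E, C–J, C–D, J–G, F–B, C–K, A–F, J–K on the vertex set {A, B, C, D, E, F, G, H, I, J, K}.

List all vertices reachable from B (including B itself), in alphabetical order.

A, B, C, D, E, F, G, H, I, J, K

Start at B.
Its neighbours: A, C, F, J, K.
Then their neighbours: D, E, G, H.
Then next layer: I.
Every vertex is now reached.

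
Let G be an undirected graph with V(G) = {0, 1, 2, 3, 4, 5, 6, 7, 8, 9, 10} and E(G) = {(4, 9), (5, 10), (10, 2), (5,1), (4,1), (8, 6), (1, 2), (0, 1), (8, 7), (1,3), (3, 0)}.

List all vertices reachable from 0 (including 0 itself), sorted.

Start at 0.
Its neighbours: 1, 3.
Then their neighbours: 2, 4, 5.
Then next layer: 9, 10.
Nothing further is reachable.

0, 1, 2, 3, 4, 5, 9, 10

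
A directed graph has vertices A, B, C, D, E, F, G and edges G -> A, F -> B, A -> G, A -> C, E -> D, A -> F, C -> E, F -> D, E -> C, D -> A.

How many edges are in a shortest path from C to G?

4

Distance 0: C.
Distance 1: E.
Distance 2: D.
Distance 3: A.
Distance 4: F, G — contains G.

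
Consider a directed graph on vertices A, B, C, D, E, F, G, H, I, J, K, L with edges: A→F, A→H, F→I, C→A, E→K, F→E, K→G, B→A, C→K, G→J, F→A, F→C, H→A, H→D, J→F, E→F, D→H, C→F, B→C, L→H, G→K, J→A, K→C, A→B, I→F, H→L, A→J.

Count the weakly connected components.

1

From A: component {A, B, C, D, E, F, G, H, I, J, K, L}.
That's 1 component.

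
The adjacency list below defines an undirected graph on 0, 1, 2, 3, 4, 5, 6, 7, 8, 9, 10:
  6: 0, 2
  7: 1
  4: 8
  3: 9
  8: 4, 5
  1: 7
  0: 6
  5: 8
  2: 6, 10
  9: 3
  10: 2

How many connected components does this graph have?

From 0: component {0, 2, 6, 10}.
From 1: component {1, 7}.
From 3: component {3, 9}.
From 4: component {4, 5, 8}.
That's 4 components.

4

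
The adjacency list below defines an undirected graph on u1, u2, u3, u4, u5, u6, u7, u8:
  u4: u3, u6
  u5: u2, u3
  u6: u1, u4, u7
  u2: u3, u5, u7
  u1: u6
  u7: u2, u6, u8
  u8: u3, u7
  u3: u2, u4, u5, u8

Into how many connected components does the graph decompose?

1

From u1: component {u1, u2, u3, u4, u5, u6, u7, u8}.
That's 1 component.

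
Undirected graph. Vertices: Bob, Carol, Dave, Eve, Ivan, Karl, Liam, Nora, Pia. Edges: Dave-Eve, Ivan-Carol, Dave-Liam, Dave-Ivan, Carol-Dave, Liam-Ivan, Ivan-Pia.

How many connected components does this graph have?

4

From Bob: component {Bob}.
From Carol: component {Carol, Dave, Eve, Ivan, Liam, Pia}.
From Karl: component {Karl}.
From Nora: component {Nora}.
That's 4 components.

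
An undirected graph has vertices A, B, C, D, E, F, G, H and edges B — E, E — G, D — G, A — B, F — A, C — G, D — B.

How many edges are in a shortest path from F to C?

Distance 0: F.
Distance 1: A.
Distance 2: B.
Distance 3: D, E.
Distance 4: G.
Distance 5: C — contains C.

5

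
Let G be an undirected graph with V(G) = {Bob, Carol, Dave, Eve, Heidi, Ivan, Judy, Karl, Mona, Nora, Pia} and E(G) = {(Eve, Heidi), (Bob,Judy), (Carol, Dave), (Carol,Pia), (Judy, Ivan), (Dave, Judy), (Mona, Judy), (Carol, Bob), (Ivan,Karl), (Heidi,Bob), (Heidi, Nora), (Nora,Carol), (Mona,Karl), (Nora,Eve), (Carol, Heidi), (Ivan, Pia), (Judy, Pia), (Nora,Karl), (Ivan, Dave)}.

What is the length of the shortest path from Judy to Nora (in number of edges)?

Distance 0: Judy.
Distance 1: Bob, Dave, Ivan, Mona, Pia.
Distance 2: Carol, Heidi, Karl.
Distance 3: Eve, Nora — contains Nora.

3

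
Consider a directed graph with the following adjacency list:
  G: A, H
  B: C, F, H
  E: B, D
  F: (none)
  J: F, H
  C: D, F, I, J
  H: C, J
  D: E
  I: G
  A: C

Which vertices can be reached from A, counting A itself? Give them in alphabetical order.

A, B, C, D, E, F, G, H, I, J

Start at A.
Its neighbours: C.
Then their neighbours: D, F, I, J.
Then next layer: E, G, H.
Then next layer: B.
Every vertex is now reached.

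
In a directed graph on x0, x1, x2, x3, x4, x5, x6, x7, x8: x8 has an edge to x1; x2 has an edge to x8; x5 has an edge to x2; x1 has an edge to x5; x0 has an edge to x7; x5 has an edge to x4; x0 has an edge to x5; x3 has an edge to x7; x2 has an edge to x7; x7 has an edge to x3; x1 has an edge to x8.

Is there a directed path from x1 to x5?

Yes

Explore from x1.
Distance 1: reach x5, x8.
Found x5.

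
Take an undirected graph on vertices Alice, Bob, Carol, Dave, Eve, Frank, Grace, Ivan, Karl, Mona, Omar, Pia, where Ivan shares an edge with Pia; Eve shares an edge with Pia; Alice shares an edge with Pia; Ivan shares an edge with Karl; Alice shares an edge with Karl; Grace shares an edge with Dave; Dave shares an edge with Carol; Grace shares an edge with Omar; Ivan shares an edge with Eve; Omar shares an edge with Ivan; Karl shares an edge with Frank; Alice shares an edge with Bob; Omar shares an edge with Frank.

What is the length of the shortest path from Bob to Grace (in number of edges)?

5

Distance 0: Bob.
Distance 1: Alice.
Distance 2: Karl, Pia.
Distance 3: Eve, Frank, Ivan.
Distance 4: Omar.
Distance 5: Grace — contains Grace.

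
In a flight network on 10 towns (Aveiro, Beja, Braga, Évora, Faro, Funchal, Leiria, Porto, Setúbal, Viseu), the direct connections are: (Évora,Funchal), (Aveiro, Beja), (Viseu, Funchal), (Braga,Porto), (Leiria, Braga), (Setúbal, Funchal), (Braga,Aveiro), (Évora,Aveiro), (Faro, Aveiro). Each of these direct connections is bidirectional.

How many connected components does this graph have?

From Aveiro: component {Aveiro, Beja, Braga, Évora, Faro, Funchal, Leiria, Porto, Setúbal, Viseu}.
That's 1 component.

1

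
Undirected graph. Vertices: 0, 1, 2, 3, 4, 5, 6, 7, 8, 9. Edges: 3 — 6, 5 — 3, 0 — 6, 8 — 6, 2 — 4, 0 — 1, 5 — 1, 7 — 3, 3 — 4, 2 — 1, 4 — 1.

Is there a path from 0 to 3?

Explore from 0.
Distance 1: reach 1, 6.
Distance 2: reach 2, 3, 4, 5, 8.
Found 3.

Yes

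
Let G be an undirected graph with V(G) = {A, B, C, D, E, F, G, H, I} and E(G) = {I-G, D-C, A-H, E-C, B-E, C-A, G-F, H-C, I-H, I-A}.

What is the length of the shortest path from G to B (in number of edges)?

Distance 0: G.
Distance 1: F, I.
Distance 2: A, H.
Distance 3: C.
Distance 4: D, E.
Distance 5: B — contains B.

5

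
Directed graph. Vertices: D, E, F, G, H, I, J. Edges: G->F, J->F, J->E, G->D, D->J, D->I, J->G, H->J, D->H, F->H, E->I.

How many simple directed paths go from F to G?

F→H→J→G

1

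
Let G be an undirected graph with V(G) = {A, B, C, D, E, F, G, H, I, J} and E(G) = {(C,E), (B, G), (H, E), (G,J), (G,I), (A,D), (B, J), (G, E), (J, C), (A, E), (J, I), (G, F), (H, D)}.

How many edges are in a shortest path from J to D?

4

Distance 0: J.
Distance 1: B, C, G, I.
Distance 2: E, F.
Distance 3: A, H.
Distance 4: D — contains D.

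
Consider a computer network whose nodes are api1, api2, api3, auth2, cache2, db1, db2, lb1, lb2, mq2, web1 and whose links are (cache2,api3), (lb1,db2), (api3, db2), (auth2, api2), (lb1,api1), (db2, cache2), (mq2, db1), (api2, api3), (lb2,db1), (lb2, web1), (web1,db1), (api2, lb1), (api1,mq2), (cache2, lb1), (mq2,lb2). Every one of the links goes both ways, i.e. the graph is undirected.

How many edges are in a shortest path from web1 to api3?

6

Distance 0: web1.
Distance 1: db1, lb2.
Distance 2: mq2.
Distance 3: api1.
Distance 4: lb1.
Distance 5: api2, cache2, db2.
Distance 6: api3, auth2 — contains api3.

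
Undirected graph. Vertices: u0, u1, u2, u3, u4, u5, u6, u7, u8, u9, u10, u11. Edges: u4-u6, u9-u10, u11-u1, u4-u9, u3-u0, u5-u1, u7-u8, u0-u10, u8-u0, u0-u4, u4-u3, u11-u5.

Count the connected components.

3

From u0: component {u0, u3, u4, u6, u7, u8, u9, u10}.
From u1: component {u1, u5, u11}.
From u2: component {u2}.
That's 3 components.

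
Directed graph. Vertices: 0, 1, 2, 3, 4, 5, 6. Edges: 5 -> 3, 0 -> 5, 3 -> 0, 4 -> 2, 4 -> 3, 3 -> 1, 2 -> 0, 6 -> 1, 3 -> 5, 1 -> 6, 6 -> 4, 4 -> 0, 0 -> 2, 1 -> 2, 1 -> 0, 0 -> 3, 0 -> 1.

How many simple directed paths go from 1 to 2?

1→0→2
1→2
1→6→4→0→2
1→6→4→2
1→6→4→3→0→2

5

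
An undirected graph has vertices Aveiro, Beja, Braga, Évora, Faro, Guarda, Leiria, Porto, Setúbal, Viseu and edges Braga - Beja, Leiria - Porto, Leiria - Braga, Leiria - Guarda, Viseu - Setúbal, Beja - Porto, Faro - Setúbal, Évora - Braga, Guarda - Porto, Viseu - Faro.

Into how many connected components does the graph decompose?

From Aveiro: component {Aveiro}.
From Beja: component {Beja, Braga, Évora, Guarda, Leiria, Porto}.
From Faro: component {Faro, Setúbal, Viseu}.
That's 3 components.

3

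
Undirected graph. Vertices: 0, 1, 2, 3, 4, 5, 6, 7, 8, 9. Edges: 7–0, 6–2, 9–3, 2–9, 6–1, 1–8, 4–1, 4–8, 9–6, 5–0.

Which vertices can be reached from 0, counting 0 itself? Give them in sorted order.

Start at 0.
Its neighbours: 5, 7.
Nothing further is reachable.

0, 5, 7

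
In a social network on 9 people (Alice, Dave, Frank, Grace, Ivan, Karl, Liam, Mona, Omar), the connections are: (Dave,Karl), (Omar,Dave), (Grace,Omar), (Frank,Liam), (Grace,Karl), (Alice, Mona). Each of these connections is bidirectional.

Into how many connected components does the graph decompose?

From Alice: component {Alice, Mona}.
From Dave: component {Dave, Grace, Karl, Omar}.
From Frank: component {Frank, Liam}.
From Ivan: component {Ivan}.
That's 4 components.

4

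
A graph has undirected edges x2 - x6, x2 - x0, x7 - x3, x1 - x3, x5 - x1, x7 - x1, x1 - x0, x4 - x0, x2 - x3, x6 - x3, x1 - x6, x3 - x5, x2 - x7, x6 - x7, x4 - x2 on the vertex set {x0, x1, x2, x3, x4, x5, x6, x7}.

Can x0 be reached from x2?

Yes

Explore from x2.
Distance 1: reach x0, x3, x4, x6, x7.
Found x0.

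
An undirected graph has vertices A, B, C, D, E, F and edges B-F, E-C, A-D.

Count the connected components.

3

From A: component {A, D}.
From B: component {B, F}.
From C: component {C, E}.
That's 3 components.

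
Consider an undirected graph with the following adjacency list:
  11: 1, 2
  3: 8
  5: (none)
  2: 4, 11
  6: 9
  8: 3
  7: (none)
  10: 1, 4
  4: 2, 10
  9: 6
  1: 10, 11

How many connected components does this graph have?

From 1: component {1, 2, 4, 10, 11}.
From 3: component {3, 8}.
From 5: component {5}.
From 6: component {6, 9}.
From 7: component {7}.
That's 5 components.

5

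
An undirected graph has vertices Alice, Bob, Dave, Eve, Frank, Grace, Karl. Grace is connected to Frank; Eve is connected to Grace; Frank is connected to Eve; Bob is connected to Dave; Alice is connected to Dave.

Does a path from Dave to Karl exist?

No

Explore from Dave.
Distance 1: reach Alice, Bob.
The search is exhausted without reaching Karl; it lies in a different component.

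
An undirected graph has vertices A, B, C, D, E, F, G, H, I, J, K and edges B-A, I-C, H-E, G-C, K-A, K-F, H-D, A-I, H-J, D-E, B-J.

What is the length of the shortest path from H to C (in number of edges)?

5

Distance 0: H.
Distance 1: D, E, J.
Distance 2: B.
Distance 3: A.
Distance 4: I, K.
Distance 5: C, F — contains C.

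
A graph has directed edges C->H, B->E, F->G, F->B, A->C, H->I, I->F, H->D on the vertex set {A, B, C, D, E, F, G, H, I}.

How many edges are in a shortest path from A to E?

6

Distance 0: A.
Distance 1: C.
Distance 2: H.
Distance 3: D, I.
Distance 4: F.
Distance 5: B, G.
Distance 6: E — contains E.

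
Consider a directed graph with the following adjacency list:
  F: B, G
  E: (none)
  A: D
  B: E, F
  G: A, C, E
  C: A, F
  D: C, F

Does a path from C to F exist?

Yes

Explore from C.
Distance 1: reach A, F.
Found F.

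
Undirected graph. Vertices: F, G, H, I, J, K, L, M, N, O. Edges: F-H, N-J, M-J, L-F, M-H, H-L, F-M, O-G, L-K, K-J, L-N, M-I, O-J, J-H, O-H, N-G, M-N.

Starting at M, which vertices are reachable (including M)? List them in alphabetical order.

F, G, H, I, J, K, L, M, N, O

Start at M.
Its neighbours: F, H, I, J, N.
Then their neighbours: G, K, L, O.
Every vertex is now reached.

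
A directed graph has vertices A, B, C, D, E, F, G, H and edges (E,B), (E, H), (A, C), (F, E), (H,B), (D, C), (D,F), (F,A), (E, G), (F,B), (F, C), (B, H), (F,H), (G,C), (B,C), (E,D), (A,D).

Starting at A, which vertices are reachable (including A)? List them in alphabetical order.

Start at A.
Its neighbours: C, D.
Then their neighbours: F.
Then next layer: B, E, H.
Then next layer: G.
Every vertex is now reached.

A, B, C, D, E, F, G, H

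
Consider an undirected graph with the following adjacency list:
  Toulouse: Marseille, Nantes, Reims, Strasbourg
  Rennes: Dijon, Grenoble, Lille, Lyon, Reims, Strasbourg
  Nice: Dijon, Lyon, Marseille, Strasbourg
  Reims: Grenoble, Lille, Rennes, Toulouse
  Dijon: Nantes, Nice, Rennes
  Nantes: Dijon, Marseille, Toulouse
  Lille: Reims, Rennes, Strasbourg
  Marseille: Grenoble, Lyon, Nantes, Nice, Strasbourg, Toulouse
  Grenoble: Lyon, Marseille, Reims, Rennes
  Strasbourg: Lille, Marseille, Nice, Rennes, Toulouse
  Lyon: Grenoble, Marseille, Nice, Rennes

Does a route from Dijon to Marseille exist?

Explore from Dijon.
Distance 1: reach Nantes, Nice, Rennes.
Distance 2: reach Grenoble, Lille, Lyon, Marseille, Reims, Strasbourg, Toulouse.
Found Marseille.

Yes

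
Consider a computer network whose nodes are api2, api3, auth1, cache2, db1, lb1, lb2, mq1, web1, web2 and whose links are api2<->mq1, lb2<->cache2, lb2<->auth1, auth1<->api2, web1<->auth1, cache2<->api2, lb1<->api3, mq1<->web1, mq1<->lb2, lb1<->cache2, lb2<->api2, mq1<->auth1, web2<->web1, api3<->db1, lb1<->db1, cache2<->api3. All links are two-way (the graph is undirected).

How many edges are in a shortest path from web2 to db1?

6

Distance 0: web2.
Distance 1: web1.
Distance 2: auth1, mq1.
Distance 3: api2, lb2.
Distance 4: cache2.
Distance 5: api3, lb1.
Distance 6: db1 — contains db1.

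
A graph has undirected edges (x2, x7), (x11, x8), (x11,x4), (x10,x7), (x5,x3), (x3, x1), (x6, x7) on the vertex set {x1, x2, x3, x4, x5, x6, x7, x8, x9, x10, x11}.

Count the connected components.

4

From x1: component {x1, x3, x5}.
From x2: component {x2, x6, x7, x10}.
From x4: component {x4, x8, x11}.
From x9: component {x9}.
That's 4 components.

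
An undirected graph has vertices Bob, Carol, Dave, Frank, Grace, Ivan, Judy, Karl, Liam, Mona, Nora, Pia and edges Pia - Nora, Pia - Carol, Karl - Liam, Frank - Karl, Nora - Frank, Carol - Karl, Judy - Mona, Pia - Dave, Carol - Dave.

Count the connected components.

From Bob: component {Bob}.
From Carol: component {Carol, Dave, Frank, Karl, Liam, Nora, Pia}.
From Grace: component {Grace}.
From Ivan: component {Ivan}.
From Judy: component {Judy, Mona}.
That's 5 components.

5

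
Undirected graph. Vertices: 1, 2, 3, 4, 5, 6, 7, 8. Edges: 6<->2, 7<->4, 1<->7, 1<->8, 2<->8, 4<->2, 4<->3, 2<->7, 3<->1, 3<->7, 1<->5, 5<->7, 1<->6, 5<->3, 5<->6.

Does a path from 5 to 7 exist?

Explore from 5.
Distance 1: reach 1, 3, 6, 7.
Found 7.

Yes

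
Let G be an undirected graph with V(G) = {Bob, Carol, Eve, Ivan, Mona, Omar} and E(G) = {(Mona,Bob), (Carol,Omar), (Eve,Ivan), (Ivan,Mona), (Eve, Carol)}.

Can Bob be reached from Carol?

Yes

Explore from Carol.
Distance 1: reach Eve, Omar.
Distance 2: reach Ivan.
Distance 3: reach Mona.
Distance 4: reach Bob.
Found Bob.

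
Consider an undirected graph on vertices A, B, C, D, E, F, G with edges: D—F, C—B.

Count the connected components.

From A: component {A}.
From B: component {B, C}.
From D: component {D, F}.
From E: component {E}.
From G: component {G}.
That's 5 components.

5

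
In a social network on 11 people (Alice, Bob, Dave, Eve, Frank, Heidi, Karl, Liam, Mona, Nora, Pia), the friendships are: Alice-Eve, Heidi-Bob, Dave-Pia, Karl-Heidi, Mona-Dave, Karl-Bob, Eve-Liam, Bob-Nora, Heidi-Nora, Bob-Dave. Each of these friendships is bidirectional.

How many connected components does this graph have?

From Alice: component {Alice, Eve, Liam}.
From Bob: component {Bob, Dave, Heidi, Karl, Mona, Nora, Pia}.
From Frank: component {Frank}.
That's 3 components.

3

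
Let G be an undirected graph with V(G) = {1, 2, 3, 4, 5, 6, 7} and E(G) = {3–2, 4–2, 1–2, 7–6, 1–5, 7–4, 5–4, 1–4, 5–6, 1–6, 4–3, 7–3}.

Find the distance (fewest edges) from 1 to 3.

Distance 0: 1.
Distance 1: 2, 4, 5, 6.
Distance 2: 3, 7 — contains 3.

2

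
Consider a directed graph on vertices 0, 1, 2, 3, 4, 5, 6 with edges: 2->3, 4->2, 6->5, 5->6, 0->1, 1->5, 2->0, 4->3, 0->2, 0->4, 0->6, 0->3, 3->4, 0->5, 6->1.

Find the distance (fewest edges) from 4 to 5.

Distance 0: 4.
Distance 1: 2, 3.
Distance 2: 0.
Distance 3: 1, 5, 6 — contains 5.

3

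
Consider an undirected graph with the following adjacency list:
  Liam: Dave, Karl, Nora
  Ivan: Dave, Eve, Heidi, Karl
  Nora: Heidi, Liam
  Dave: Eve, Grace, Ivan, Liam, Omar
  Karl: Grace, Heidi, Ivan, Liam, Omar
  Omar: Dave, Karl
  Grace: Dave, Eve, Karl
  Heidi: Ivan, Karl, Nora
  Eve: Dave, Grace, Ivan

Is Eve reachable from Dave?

Yes

Explore from Dave.
Distance 1: reach Eve, Grace, Ivan, Liam, Omar.
Found Eve.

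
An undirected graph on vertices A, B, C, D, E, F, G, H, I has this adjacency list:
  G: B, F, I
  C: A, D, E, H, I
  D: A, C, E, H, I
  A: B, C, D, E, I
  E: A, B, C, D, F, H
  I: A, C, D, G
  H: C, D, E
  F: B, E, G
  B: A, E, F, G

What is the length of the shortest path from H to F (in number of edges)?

2

Distance 0: H.
Distance 1: C, D, E.
Distance 2: A, B, F, I — contains F.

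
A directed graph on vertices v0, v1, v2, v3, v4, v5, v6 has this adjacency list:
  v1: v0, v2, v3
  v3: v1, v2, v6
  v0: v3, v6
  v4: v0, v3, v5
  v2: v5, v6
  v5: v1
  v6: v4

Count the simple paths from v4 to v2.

v4→v0→v3→v1→v2
v4→v0→v3→v2
v4→v3→v1→v2
v4→v3→v2
v4→v5→v1→v0→v3→v2
v4→v5→v1→v2
v4→v5→v1→v3→v2

7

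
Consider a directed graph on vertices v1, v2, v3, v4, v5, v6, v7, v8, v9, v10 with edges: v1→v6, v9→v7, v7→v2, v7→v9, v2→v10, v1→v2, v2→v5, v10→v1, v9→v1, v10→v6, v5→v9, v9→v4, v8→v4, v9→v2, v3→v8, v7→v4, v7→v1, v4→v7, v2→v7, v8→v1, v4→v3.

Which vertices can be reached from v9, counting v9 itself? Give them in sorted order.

Start at v9.
Its neighbours: v1, v2, v4, v7.
Then their neighbours: v3, v5, v6, v10.
Then next layer: v8.
Every vertex is now reached.

v1, v2, v3, v4, v5, v6, v7, v8, v9, v10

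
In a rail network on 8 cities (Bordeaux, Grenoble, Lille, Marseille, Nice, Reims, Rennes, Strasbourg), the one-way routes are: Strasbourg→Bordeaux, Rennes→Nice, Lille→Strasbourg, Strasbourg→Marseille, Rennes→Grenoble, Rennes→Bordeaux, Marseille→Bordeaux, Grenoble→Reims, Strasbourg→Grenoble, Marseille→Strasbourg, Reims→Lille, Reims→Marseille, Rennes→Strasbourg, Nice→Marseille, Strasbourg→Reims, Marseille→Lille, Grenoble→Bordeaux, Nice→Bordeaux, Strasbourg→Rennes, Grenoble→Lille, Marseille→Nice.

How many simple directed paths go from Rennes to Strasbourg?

Rennes→Grenoble→Lille→Strasbourg
Rennes→Grenoble→Reims→Lille→Strasbourg
Rennes→Grenoble→Reims→Marseille→Lille→Strasbourg
Rennes→Grenoble→Reims→Marseille→Strasbourg
Rennes→Nice→Marseille→Lille→Strasbourg
Rennes→Nice→Marseille→Strasbourg
Rennes→Strasbourg

7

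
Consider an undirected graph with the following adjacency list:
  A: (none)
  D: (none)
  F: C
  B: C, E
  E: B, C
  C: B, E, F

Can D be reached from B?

No

Explore from B.
Distance 1: reach C, E.
Distance 2: reach F.
The search is exhausted without reaching D; it lies in a different component.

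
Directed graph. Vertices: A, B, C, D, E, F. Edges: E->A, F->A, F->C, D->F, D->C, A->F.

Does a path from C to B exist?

C has no outgoing edges, so nothing is reachable from it.

No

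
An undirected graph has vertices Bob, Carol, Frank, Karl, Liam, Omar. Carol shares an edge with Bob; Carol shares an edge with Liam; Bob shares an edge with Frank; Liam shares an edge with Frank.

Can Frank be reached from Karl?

Karl has no edges, so nothing is reachable from it.

No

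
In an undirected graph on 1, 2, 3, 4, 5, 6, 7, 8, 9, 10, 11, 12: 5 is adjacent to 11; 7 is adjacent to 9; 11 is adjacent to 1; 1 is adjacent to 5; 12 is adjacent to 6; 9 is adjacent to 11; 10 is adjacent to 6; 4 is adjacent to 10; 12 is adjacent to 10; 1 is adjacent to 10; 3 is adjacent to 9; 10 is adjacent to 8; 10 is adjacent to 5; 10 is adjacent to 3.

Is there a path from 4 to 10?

Yes

Explore from 4.
Distance 1: reach 10.
Found 10.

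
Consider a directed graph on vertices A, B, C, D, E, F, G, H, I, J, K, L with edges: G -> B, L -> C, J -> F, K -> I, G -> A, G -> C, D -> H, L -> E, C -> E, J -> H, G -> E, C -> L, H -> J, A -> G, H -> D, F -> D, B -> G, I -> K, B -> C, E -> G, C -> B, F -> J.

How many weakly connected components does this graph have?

3

From A: component {A, B, C, E, G, L}.
From D: component {D, F, H, J}.
From I: component {I, K}.
That's 3 components.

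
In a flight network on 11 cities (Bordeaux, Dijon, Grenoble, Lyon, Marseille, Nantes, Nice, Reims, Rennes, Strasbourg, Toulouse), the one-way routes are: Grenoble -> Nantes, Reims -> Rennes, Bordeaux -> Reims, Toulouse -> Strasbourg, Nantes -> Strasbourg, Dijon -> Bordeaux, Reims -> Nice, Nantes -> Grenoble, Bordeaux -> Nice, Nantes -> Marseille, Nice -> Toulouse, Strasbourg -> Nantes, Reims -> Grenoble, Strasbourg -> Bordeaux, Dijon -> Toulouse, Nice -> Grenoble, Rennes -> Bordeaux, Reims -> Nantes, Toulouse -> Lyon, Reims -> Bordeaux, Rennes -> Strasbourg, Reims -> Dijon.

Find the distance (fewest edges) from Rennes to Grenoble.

3

Distance 0: Rennes.
Distance 1: Bordeaux, Strasbourg.
Distance 2: Nantes, Nice, Reims.
Distance 3: Dijon, Grenoble, Marseille, Toulouse — contains Grenoble.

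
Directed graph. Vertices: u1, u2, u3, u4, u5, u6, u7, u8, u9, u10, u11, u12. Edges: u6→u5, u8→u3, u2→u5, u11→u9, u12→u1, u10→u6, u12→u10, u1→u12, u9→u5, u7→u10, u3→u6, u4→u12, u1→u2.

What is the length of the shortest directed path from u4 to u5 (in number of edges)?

4

Distance 0: u4.
Distance 1: u12.
Distance 2: u1, u10.
Distance 3: u2, u6.
Distance 4: u5 — contains u5.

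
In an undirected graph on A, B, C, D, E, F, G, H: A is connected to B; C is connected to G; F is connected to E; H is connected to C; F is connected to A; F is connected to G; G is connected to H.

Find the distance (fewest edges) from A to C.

Distance 0: A.
Distance 1: B, F.
Distance 2: E, G.
Distance 3: C, H — contains C.

3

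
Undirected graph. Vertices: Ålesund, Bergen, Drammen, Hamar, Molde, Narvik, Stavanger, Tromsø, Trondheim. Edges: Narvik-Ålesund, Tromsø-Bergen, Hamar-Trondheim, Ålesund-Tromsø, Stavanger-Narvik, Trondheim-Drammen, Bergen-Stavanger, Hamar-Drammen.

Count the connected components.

3

From Ålesund: component {Ålesund, Bergen, Narvik, Stavanger, Tromsø}.
From Drammen: component {Drammen, Hamar, Trondheim}.
From Molde: component {Molde}.
That's 3 components.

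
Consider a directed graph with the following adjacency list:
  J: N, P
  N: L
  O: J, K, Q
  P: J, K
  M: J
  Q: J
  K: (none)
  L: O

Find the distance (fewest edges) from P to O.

Distance 0: P.
Distance 1: J, K.
Distance 2: N.
Distance 3: L.
Distance 4: O — contains O.

4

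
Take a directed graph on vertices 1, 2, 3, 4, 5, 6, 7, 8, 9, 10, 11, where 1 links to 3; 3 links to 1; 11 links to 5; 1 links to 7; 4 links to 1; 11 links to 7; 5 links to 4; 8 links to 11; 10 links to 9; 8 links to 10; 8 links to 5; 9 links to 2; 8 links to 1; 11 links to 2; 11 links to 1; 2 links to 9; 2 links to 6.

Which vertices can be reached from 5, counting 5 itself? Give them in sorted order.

Start at 5.
Its neighbours: 4.
Then their neighbours: 1.
Then next layer: 3, 7.
Nothing further is reachable.

1, 3, 4, 5, 7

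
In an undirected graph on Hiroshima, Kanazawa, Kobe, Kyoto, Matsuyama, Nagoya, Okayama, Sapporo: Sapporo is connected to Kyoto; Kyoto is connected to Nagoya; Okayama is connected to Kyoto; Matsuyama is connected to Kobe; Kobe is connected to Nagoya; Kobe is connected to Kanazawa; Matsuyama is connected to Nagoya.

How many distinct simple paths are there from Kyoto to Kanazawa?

2

Kyoto–Nagoya–Kobe–Kanazawa
Kyoto–Nagoya–Matsuyama–Kobe–Kanazawa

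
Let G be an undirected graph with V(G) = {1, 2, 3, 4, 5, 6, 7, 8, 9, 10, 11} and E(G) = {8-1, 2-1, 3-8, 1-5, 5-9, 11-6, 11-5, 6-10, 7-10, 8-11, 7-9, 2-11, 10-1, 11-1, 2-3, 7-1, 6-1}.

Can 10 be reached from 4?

4 has no edges, so nothing is reachable from it.

No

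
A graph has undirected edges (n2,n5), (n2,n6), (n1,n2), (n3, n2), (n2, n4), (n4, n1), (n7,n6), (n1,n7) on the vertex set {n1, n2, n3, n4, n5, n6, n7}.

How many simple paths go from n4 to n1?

n4–n1
n4–n2–n1
n4–n2–n6–n7–n1

3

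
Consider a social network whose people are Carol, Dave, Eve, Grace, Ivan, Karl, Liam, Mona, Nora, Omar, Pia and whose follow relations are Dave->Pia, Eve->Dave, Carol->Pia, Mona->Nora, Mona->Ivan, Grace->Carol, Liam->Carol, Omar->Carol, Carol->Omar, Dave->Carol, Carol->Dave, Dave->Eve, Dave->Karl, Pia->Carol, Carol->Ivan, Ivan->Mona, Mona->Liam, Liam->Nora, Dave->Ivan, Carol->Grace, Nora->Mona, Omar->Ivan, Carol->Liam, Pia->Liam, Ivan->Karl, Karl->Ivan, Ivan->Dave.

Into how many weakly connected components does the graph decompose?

From Carol: component {Carol, Dave, Eve, Grace, Ivan, Karl, Liam, Mona, Nora, Omar, Pia}.
That's 1 component.

1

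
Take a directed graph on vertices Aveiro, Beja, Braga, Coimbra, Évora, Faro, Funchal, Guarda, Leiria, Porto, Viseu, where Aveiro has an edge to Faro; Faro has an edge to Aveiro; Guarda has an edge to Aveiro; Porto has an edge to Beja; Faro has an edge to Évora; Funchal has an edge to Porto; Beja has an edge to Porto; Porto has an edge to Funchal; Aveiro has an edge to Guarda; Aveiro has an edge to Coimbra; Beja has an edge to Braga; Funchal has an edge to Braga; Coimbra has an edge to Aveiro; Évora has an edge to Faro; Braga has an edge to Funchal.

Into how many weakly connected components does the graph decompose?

4

From Aveiro: component {Aveiro, Coimbra, Évora, Faro, Guarda}.
From Beja: component {Beja, Braga, Funchal, Porto}.
From Leiria: component {Leiria}.
From Viseu: component {Viseu}.
That's 4 components.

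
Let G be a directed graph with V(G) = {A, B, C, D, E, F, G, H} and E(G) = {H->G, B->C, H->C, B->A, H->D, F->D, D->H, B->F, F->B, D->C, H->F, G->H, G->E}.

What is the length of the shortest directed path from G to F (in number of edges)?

2

Distance 0: G.
Distance 1: E, H.
Distance 2: C, D, F — contains F.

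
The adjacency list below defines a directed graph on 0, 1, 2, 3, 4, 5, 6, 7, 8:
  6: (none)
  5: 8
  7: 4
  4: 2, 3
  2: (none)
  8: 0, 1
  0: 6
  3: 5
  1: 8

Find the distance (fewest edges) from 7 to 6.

Distance 0: 7.
Distance 1: 4.
Distance 2: 2, 3.
Distance 3: 5.
Distance 4: 8.
Distance 5: 0, 1.
Distance 6: 6 — contains 6.

6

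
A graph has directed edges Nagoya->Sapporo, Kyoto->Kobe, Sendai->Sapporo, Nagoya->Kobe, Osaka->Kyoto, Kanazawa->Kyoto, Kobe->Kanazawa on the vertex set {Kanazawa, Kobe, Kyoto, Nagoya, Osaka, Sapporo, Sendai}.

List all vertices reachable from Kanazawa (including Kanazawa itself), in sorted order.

Kanazawa, Kobe, Kyoto

Start at Kanazawa.
Its neighbours: Kyoto.
Then their neighbours: Kobe.
Nothing further is reachable.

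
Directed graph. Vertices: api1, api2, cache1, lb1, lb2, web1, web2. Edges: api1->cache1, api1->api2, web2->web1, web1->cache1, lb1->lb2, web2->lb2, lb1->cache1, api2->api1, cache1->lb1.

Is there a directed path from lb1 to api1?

Explore from lb1.
Distance 1: reach cache1, lb2.
The search from lb1 is exhausted; no directed path reaches api1.

No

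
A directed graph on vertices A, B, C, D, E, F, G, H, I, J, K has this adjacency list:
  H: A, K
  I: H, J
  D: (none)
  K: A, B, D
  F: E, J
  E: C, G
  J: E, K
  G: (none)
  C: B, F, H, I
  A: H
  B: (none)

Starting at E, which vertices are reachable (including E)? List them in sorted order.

Start at E.
Its neighbours: C, G.
Then their neighbours: B, F, H, I.
Then next layer: A, J, K.
Then next layer: D.
Every vertex is now reached.

A, B, C, D, E, F, G, H, I, J, K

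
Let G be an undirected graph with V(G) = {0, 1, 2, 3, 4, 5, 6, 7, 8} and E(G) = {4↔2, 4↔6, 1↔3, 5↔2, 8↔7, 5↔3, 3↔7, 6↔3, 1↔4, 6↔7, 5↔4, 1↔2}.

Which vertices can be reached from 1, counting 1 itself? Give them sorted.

Start at 1.
Its neighbours: 2, 3, 4.
Then their neighbours: 5, 6, 7.
Then next layer: 8.
Nothing further is reachable.

1, 2, 3, 4, 5, 6, 7, 8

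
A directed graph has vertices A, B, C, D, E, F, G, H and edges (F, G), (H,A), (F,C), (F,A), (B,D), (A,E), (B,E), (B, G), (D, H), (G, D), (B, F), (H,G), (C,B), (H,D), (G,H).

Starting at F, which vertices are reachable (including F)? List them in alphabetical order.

A, B, C, D, E, F, G, H

Start at F.
Its neighbours: A, C, G.
Then their neighbours: B, D, E, H.
Every vertex is now reached.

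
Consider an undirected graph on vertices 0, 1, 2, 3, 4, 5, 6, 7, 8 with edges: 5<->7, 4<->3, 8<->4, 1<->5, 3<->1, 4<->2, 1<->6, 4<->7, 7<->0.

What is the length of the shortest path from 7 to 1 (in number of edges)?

2

Distance 0: 7.
Distance 1: 0, 4, 5.
Distance 2: 1, 2, 3, 8 — contains 1.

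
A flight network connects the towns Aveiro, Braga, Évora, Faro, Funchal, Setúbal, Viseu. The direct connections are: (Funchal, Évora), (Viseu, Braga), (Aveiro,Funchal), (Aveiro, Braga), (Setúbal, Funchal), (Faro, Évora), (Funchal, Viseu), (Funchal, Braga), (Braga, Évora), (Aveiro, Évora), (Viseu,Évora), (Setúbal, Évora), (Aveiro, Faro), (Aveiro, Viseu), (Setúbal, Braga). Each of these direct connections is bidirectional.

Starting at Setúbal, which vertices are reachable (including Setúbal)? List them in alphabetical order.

Start at Setúbal.
Its neighbours: Braga, Évora, Funchal.
Then their neighbours: Aveiro, Faro, Viseu.
Every vertex is now reached.

Aveiro, Braga, Évora, Faro, Funchal, Setúbal, Viseu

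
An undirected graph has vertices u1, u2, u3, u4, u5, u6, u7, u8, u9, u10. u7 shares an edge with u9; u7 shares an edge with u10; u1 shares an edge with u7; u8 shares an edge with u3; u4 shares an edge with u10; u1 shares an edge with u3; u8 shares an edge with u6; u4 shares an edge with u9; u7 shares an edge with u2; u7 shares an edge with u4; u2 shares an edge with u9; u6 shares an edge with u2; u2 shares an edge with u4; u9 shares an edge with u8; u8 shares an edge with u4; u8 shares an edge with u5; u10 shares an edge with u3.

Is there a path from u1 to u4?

Explore from u1.
Distance 1: reach u3, u7.
Distance 2: reach u2, u4, u8, u9, u10.
Found u4.

Yes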